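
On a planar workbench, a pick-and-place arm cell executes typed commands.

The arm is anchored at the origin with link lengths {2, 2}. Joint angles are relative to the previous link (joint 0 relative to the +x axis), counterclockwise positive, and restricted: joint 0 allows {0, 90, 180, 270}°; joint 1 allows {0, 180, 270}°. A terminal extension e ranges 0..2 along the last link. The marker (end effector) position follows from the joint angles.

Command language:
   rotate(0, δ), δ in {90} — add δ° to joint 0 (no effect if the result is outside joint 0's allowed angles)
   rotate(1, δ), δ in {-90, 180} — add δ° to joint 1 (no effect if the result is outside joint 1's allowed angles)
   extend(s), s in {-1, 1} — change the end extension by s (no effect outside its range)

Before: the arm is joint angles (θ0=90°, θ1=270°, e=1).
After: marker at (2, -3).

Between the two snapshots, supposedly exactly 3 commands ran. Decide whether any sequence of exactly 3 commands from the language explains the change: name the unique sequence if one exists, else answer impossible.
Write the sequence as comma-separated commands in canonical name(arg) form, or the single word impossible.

t0: joint angles (θ0=90°, θ1=270°, e=1)
[1] after rotate(0, 90): joint angles (θ0=180°, θ1=270°, e=1)
[2] after rotate(0, 90): joint angles (θ0=270°, θ1=270°, e=1)
[3] after rotate(0, 90): joint angles (θ0=0°, θ1=270°, e=1)
uniquely the one of 125 3-step routes that fits.

rotate(0, 90), rotate(0, 90), rotate(0, 90)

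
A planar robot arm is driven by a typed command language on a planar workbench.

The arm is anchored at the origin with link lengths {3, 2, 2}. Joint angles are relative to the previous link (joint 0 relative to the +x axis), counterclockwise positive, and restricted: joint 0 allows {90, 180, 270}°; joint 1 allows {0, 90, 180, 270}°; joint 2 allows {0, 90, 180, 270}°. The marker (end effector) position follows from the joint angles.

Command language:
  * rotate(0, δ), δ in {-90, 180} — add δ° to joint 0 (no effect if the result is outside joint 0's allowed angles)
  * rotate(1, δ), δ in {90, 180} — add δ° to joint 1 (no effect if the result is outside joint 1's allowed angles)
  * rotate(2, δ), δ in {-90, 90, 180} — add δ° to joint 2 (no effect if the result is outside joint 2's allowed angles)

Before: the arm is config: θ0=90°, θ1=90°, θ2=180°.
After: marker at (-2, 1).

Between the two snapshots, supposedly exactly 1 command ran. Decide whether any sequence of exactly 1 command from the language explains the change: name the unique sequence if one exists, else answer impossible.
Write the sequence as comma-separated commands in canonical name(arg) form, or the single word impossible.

from: config: θ0=90°, θ1=90°, θ2=180°
step 1 (rotate(2, -90)): config: θ0=90°, θ1=90°, θ2=90°
all 7 alternatives checked — unique.

rotate(2, -90)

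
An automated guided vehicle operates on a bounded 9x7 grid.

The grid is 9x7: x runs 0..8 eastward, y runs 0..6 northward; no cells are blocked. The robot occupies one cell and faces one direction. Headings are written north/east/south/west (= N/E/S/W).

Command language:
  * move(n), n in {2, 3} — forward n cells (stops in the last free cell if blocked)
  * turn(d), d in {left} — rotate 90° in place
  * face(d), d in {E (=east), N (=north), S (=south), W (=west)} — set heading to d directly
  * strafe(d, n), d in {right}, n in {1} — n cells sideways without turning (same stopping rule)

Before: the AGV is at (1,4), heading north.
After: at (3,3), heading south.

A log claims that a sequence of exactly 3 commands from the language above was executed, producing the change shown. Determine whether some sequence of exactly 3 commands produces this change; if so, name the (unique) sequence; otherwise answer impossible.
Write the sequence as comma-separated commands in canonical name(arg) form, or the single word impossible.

impossible

every 3-command combo misses the target.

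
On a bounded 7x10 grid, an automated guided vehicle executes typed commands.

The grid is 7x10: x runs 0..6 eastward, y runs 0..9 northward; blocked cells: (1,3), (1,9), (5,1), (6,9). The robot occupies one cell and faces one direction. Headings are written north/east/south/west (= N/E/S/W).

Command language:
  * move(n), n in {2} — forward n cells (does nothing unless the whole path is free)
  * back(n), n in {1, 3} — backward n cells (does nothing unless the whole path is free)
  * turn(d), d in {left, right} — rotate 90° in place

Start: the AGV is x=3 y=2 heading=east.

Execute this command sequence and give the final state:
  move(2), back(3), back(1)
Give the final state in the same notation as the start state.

x=1 y=2 heading=east

from: x=3 y=2 heading=east
1. move(2) → x=5 y=2 heading=east
2. back(3) → x=2 y=2 heading=east
3. back(1) → x=1 y=2 heading=east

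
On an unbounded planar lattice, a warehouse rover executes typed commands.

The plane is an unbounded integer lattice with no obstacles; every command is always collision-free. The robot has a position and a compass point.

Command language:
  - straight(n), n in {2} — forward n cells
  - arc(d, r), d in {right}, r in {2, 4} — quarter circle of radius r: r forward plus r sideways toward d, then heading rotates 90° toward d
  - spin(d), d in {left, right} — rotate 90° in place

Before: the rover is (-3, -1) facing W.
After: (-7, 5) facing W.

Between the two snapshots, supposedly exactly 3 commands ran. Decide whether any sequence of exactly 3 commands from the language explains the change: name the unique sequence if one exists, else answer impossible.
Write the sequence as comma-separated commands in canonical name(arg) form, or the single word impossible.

key: heading stays W — rotations cancel among the 3 commands
start: (-3, -1) facing W
[1] after arc(right, 4): (-7, 3) facing N
[2] after straight(2): (-7, 5) facing N
[3] after spin(left): (-7, 5) facing W
uniquely the one of 125 3-step routes that fits.

arc(right, 4), straight(2), spin(left)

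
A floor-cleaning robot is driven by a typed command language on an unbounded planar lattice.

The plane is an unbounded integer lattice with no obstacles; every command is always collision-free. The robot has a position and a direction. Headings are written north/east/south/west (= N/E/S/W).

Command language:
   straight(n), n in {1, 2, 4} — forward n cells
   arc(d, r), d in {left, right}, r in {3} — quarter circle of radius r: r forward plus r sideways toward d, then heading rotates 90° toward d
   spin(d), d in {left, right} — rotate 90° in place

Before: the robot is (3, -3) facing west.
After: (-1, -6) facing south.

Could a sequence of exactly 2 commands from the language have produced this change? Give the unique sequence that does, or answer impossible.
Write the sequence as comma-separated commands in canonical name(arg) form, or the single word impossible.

key: order matters: swapping straight(1) and arc(left, 3) lands elsewhere
t0: (3, -3) facing west
1. straight(1) → (2, -3) facing west
2. arc(left, 3) → (-1, -6) facing south
uniquely the one of 49 2-step routes that fits.

straight(1), arc(left, 3)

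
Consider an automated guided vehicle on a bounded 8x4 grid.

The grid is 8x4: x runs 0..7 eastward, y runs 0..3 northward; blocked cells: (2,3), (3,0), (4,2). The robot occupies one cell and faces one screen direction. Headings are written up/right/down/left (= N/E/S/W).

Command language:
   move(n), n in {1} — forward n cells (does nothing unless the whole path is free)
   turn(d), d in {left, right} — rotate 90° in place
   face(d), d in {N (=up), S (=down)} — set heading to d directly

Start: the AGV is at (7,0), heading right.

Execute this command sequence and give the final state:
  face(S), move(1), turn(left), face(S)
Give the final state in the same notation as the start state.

at (7,0), heading down

t0: at (7,0), heading right
[1] after face(S): at (7,0), heading down
[2] after move(1): at (7,0), heading down
[3] after turn(left): at (7,0), heading right
[4] after face(S): at (7,0), heading down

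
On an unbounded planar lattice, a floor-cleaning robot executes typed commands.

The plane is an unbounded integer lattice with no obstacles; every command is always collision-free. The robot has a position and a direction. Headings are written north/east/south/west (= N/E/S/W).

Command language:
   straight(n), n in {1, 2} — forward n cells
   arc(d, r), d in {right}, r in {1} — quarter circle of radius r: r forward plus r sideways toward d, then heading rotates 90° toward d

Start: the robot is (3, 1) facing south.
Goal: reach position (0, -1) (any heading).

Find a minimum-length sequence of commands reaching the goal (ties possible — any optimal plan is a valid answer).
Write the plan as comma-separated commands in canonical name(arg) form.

straight(1), arc(right, 1), straight(2)

start: (3, 1) facing south
[1] after straight(1): (3, 0) facing south
[2] after arc(right, 1): (2, -1) facing west
[3] after straight(2): (0, -1) facing west
shorter routes all fall short; 3 is best.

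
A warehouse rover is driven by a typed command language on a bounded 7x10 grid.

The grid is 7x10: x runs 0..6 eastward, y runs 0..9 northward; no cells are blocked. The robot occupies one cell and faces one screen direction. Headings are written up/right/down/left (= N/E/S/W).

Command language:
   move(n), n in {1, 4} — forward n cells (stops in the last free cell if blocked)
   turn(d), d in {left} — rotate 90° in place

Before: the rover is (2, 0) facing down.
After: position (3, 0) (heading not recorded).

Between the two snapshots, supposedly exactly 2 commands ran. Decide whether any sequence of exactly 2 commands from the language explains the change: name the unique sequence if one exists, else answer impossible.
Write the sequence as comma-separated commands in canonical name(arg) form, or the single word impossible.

turn(left), move(1)

key: running move(1) before turn(left) would end elsewhere — order is forced
begin: (2, 0) facing down
1. turn(left) → (2, 0) facing right
2. move(1) → (3, 0) facing right
no other 2-command option fits: unique.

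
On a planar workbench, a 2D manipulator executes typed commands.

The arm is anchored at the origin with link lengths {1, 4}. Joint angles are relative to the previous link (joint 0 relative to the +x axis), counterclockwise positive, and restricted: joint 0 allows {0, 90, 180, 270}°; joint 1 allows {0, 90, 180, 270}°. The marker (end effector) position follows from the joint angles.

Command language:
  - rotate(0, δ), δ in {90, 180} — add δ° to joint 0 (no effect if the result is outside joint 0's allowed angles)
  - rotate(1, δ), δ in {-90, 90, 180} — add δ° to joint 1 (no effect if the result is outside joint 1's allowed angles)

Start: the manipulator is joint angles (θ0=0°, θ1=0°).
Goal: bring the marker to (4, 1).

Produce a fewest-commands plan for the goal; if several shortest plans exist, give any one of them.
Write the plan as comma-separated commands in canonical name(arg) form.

rotate(0, 90), rotate(1, -90)

from: joint angles (θ0=0°, θ1=0°)
[1] after rotate(0, 90): joint angles (θ0=90°, θ1=0°)
[2] after rotate(1, -90): joint angles (θ0=90°, θ1=270°)
no 1-step plan works, so 2 is optimal.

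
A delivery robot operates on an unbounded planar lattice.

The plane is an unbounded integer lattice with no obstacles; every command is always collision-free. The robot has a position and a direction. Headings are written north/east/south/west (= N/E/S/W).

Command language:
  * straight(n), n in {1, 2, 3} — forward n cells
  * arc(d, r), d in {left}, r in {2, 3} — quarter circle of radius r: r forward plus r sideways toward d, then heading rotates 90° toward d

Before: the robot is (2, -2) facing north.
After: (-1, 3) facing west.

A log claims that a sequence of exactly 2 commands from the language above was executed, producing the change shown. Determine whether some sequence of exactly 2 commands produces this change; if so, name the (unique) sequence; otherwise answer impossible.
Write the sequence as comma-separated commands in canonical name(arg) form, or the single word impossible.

key: cell and facing (now W) both changed — the 2 commands mix motion and turning
initial: (2, -2) facing north
[1] after straight(2): (2, 0) facing north
[2] after arc(left, 3): (-1, 3) facing west
uniquely the one of 25 2-step routes that fits.

straight(2), arc(left, 3)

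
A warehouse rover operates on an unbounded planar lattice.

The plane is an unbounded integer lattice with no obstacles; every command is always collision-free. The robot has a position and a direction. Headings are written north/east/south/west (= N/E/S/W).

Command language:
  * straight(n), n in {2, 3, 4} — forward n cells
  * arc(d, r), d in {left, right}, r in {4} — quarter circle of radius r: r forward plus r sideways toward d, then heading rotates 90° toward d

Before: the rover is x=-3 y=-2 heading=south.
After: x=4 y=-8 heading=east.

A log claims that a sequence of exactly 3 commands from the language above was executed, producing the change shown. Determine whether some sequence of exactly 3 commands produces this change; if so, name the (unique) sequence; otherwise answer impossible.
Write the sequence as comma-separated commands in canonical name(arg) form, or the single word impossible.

straight(2), arc(left, 4), straight(3)

key: running straight(3) before straight(2) would end elsewhere — order is forced
from: x=-3 y=-2 heading=south
1. straight(2) → x=-3 y=-4 heading=south
2. arc(left, 4) → x=1 y=-8 heading=east
3. straight(3) → x=4 y=-8 heading=east
uniquely the one of 125 3-step routes that fits.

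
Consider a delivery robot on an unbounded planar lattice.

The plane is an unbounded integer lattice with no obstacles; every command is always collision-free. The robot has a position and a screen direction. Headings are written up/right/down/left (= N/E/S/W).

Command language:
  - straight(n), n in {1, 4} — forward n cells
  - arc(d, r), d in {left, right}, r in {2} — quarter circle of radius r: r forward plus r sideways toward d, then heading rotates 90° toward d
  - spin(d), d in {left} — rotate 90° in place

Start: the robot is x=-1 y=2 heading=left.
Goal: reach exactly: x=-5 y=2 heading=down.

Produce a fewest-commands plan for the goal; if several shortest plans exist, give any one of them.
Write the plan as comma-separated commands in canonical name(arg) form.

begin: x=-1 y=2 heading=left
1. straight(4) → x=-5 y=2 heading=left
2. spin(left) → x=-5 y=2 heading=down
minimal: 2 command(s), checked below 2.

straight(4), spin(left)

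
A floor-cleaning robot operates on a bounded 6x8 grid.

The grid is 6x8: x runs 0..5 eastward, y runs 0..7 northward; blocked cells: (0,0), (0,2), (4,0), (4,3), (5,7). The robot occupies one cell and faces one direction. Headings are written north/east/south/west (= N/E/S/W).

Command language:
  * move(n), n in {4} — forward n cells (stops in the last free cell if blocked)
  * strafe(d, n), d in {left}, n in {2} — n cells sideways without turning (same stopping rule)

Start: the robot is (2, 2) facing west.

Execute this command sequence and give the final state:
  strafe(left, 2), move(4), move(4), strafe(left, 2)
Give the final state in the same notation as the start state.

start: (2, 2) facing west
step 1 (strafe(left, 2)): (2, 0) facing west
step 2 (move(4)): (1, 0) facing west
step 3 (move(4)): (1, 0) facing west
step 4 (strafe(left, 2)): (1, 0) facing west

(1, 0) facing west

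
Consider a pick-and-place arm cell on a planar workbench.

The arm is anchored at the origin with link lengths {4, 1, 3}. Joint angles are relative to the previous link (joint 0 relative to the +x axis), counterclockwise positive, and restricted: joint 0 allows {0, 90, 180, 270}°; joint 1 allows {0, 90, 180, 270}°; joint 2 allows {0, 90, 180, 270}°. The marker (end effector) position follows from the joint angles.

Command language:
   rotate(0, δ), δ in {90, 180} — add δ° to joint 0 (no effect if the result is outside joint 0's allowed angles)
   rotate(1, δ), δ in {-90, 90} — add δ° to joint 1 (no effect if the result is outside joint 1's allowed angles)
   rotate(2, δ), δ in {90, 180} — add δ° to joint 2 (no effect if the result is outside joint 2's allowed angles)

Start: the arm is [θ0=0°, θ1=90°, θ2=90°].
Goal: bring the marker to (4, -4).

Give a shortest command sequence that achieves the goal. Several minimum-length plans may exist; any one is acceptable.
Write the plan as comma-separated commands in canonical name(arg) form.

rotate(0, 90), rotate(2, 90), rotate(2, 180), rotate(0, 180)

initial: [θ0=0°, θ1=90°, θ2=90°]
1. rotate(0, 90) → [θ0=90°, θ1=90°, θ2=90°]
2. rotate(2, 90) → [θ0=90°, θ1=90°, θ2=180°]
3. rotate(2, 180) → [θ0=90°, θ1=90°, θ2=0°]
4. rotate(0, 180) → [θ0=270°, θ1=90°, θ2=0°]
shorter routes all fall short; 4 is best.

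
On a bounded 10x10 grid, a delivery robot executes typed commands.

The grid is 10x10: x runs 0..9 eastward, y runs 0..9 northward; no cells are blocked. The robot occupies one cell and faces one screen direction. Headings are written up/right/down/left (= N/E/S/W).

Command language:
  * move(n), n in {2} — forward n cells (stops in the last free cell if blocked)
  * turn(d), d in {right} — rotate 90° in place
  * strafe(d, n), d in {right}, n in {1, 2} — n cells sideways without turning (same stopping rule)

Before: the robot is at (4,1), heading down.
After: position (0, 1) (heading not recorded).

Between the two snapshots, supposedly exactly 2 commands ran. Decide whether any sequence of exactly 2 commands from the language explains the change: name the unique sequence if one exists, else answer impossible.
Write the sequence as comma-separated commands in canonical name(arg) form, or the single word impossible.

begin: at (4,1), heading down
[1] after strafe(right, 2): at (2,1), heading down
[2] after strafe(right, 2): at (0,1), heading down
no other 2-command option fits: unique.

strafe(right, 2), strafe(right, 2)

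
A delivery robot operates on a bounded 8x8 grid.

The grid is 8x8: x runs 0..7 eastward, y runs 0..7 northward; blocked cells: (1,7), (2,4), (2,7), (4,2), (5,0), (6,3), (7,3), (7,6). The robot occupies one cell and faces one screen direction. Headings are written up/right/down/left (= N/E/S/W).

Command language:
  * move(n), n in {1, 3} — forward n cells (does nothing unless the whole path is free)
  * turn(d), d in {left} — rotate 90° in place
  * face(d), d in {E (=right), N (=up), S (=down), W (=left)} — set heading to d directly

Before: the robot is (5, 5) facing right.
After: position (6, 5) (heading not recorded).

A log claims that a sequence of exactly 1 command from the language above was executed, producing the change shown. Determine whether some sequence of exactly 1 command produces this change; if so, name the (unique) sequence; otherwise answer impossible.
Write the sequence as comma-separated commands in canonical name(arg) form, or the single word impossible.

initial: (5, 5) facing right
1. move(1) → (6, 5) facing right
no rival 1-sequence matches.

move(1)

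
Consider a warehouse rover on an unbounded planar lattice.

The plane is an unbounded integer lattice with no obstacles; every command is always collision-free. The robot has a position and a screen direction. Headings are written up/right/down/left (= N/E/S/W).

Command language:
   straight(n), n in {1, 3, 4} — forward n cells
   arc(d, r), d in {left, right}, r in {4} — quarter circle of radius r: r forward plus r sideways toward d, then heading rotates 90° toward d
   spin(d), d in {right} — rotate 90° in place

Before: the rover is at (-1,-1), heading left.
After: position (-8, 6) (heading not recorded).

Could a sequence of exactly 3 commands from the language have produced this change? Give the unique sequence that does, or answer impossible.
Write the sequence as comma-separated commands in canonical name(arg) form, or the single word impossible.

straight(3), arc(right, 4), straight(3)

t0: at (-1,-1), heading left
[1] after straight(3): at (-4,-1), heading left
[2] after arc(right, 4): at (-8,3), heading up
[3] after straight(3): at (-8,6), heading up
all 216 alternatives checked — unique.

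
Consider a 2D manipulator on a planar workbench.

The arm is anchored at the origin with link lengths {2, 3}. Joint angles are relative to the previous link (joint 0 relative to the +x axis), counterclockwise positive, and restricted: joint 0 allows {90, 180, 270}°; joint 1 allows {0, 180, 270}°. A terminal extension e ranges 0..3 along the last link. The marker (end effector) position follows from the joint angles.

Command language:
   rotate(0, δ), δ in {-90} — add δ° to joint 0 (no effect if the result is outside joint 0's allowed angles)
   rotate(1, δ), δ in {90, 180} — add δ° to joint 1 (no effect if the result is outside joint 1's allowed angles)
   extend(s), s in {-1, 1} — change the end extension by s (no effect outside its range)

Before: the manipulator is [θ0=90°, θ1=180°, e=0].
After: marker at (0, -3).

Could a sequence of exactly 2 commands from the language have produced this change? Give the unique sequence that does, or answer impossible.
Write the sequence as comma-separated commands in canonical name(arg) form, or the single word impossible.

extend(1), extend(1)

from: [θ0=90°, θ1=180°, e=0]
1. extend(1) → [θ0=90°, θ1=180°, e=1]
2. extend(1) → [θ0=90°, θ1=180°, e=2]
all 25 alternatives checked — unique.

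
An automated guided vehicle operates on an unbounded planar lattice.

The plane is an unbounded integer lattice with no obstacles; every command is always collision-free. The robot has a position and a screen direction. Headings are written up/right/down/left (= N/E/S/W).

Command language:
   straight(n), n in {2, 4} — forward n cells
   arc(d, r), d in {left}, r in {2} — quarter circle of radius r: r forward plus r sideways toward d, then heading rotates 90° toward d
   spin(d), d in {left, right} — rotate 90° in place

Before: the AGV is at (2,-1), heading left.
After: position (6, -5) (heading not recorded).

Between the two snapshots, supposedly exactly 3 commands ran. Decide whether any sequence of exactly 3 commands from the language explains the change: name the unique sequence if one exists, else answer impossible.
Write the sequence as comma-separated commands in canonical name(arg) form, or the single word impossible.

arc(left, 2), arc(left, 2), straight(4)

key: running straight(4) before arc(left, 2) would end elsewhere — order is forced
begin: at (2,-1), heading left
step 1 (arc(left, 2)): at (0,-3), heading down
step 2 (arc(left, 2)): at (2,-5), heading right
step 3 (straight(4)): at (6,-5), heading right
all 125 alternatives checked — unique.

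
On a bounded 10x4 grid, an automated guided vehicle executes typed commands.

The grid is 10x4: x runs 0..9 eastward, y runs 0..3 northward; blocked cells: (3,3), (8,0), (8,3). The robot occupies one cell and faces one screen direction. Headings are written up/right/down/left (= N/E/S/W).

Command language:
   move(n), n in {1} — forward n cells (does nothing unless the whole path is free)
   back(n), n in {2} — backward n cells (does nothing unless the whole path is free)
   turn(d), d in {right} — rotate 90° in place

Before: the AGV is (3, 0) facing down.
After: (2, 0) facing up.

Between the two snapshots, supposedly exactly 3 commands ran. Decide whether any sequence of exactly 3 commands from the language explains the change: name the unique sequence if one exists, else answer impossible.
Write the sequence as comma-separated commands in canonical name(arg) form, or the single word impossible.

key: position moved to (2,0) AND the heading swung to N — translation plus rotation needed
from: (3, 0) facing down
1. turn(right) → (3, 0) facing left
2. move(1) → (2, 0) facing left
3. turn(right) → (2, 0) facing up
no rival 3-sequence matches.

turn(right), move(1), turn(right)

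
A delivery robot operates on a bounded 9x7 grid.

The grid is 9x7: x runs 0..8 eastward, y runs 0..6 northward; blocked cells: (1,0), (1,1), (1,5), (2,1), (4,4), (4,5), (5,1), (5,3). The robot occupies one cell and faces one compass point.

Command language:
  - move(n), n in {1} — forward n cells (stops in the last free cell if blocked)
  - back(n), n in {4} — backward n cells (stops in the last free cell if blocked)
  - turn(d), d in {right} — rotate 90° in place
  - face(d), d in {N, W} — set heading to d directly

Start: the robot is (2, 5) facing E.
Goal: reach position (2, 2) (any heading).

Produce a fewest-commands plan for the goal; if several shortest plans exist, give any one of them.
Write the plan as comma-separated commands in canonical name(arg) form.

face(N), back(4)

t0: (2, 5) facing E
t=1 face(N) ⇒ (2, 5) facing N
t=2 back(4) ⇒ (2, 2) facing N
minimal: 2 command(s), checked below 2.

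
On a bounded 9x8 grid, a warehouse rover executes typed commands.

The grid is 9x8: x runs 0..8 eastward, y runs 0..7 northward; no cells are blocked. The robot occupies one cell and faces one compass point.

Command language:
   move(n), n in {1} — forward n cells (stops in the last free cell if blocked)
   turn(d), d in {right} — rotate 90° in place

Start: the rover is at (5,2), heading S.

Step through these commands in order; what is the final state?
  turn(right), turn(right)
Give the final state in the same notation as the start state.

at (5,2), heading N

initial: at (5,2), heading S
t=1 turn(right) ⇒ at (5,2), heading W
t=2 turn(right) ⇒ at (5,2), heading N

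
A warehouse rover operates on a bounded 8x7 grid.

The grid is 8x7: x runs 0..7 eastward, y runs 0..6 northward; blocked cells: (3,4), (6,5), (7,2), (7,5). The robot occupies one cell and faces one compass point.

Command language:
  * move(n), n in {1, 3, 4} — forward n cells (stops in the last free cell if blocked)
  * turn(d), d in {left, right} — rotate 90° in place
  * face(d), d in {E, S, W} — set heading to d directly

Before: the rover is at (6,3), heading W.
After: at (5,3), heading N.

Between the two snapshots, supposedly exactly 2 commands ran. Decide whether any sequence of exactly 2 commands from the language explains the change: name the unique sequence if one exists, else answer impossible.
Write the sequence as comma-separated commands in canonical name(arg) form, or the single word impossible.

key: order matters: swapping move(1) and turn(right) lands elsewhere
initial: at (6,3), heading W
t=1 move(1) ⇒ at (5,3), heading W
t=2 turn(right) ⇒ at (5,3), heading N
no other 2-command option fits: unique.

move(1), turn(right)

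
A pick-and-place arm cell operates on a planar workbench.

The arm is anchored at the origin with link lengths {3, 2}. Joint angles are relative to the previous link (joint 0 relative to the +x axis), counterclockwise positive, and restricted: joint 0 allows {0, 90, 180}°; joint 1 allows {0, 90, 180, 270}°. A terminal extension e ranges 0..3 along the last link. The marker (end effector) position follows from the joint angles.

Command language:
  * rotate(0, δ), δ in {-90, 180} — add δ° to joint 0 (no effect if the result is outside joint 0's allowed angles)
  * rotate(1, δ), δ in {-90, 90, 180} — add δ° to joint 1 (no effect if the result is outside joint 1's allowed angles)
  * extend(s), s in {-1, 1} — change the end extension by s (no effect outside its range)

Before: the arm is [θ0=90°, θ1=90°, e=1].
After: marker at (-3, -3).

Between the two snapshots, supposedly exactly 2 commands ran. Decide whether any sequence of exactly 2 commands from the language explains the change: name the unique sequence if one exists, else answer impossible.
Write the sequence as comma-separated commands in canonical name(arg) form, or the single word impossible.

key: order matters: swapping rotate(0, -90) and rotate(0, 180) lands elsewhere
begin: [θ0=90°, θ1=90°, e=1]
t=1 rotate(0, -90) ⇒ [θ0=0°, θ1=90°, e=1]
t=2 rotate(0, 180) ⇒ [θ0=180°, θ1=90°, e=1]
no other 2-command option fits: unique.

rotate(0, -90), rotate(0, 180)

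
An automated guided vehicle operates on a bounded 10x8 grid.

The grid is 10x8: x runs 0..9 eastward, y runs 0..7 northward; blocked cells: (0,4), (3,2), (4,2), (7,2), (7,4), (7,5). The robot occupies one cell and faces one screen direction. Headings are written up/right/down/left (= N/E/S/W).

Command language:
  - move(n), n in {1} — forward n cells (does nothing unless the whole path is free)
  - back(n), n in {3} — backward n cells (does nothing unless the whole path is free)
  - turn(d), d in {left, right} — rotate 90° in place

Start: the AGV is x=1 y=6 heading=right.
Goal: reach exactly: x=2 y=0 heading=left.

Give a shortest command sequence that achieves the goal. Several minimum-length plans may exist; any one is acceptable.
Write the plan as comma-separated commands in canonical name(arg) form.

move(1), turn(left), back(3), back(3), turn(left)

t0: x=1 y=6 heading=right
t=1 move(1) ⇒ x=2 y=6 heading=right
t=2 turn(left) ⇒ x=2 y=6 heading=up
t=3 back(3) ⇒ x=2 y=3 heading=up
t=4 back(3) ⇒ x=2 y=0 heading=up
t=5 turn(left) ⇒ x=2 y=0 heading=left
nothing shorter than 5 reaches the goal.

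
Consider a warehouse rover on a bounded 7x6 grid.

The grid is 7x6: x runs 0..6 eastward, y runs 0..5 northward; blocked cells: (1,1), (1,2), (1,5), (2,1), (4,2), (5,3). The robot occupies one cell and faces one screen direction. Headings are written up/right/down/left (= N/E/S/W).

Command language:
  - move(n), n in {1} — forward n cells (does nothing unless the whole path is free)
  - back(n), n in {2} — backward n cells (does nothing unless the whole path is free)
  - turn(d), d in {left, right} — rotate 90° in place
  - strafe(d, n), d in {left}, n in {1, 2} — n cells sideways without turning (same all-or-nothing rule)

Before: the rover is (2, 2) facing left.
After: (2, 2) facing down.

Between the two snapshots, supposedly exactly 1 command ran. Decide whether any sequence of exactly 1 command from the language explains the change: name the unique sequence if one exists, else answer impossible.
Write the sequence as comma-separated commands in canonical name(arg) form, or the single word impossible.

key: parked at (2,2) the whole time — nothing moves the robot
initial: (2, 2) facing left
1. turn(left) → (2, 2) facing down
no rival 1-sequence matches.

turn(left)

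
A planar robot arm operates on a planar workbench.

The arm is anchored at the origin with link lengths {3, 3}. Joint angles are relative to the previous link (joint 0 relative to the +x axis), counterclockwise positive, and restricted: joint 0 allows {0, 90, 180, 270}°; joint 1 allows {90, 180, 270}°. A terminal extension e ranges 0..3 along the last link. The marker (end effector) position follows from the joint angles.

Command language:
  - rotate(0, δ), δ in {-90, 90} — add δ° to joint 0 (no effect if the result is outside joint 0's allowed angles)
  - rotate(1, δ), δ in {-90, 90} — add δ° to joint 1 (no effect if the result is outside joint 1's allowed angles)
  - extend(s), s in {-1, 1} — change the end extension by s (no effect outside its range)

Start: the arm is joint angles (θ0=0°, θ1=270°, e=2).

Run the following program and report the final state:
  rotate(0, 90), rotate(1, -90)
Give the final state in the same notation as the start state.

joint angles (θ0=90°, θ1=180°, e=2)

initial: joint angles (θ0=0°, θ1=270°, e=2)
t=1 rotate(0, 90) ⇒ joint angles (θ0=90°, θ1=270°, e=2)
t=2 rotate(1, -90) ⇒ joint angles (θ0=90°, θ1=180°, e=2)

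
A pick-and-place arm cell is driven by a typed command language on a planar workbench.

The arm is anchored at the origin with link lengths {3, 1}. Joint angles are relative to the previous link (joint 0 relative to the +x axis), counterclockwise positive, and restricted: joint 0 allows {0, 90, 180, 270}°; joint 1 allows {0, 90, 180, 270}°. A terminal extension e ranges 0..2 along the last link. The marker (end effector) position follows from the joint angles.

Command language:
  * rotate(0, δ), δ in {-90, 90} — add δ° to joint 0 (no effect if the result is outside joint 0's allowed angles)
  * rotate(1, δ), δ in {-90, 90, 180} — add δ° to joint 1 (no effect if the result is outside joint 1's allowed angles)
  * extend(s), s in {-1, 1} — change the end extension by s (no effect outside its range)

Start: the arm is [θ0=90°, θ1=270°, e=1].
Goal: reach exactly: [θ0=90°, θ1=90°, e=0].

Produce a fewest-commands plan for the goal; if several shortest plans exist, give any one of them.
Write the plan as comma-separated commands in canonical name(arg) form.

extend(-1), rotate(1, 180)

from: [θ0=90°, θ1=270°, e=1]
1. extend(-1) → [θ0=90°, θ1=270°, e=0]
2. rotate(1, 180) → [θ0=90°, θ1=90°, e=0]
nothing shorter than 2 reaches the goal.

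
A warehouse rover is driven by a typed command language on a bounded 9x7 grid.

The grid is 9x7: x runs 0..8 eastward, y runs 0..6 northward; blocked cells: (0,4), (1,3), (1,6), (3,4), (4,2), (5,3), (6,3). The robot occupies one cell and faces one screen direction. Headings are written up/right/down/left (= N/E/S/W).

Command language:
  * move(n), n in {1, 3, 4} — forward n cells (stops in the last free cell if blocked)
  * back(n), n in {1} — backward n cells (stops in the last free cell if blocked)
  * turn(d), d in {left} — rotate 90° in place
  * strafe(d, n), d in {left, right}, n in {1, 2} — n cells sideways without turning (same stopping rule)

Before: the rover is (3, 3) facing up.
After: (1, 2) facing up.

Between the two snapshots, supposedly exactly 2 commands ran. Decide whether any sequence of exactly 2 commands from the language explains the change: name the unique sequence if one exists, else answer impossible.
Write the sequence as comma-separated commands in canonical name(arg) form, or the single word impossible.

back(1), strafe(left, 2)

key: heading stays N — no command in the sequence turns
from: (3, 3) facing up
[1] after back(1): (3, 2) facing up
[2] after strafe(left, 2): (1, 2) facing up
no rival 2-sequence matches.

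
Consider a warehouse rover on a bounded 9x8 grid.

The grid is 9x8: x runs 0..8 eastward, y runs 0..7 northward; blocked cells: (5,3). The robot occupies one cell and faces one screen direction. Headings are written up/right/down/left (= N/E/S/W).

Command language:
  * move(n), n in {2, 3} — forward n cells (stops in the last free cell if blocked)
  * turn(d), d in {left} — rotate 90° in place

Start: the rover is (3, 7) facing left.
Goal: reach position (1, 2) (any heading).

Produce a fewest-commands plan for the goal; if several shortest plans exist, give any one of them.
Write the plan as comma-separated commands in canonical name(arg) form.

move(2), turn(left), move(2), move(3)

from: (3, 7) facing left
t=1 move(2) ⇒ (1, 7) facing left
t=2 turn(left) ⇒ (1, 7) facing down
t=3 move(2) ⇒ (1, 5) facing down
t=4 move(3) ⇒ (1, 2) facing down
minimal: 4 command(s), checked below 4.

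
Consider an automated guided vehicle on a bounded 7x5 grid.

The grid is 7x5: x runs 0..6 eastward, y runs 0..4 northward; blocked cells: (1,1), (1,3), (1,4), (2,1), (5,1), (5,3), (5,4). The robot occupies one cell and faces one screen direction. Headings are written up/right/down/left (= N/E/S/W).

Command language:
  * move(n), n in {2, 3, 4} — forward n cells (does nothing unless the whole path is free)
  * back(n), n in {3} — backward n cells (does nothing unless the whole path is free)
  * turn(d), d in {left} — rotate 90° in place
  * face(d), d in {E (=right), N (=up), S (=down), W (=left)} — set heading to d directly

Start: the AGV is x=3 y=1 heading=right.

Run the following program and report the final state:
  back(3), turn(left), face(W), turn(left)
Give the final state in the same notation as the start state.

x=3 y=1 heading=down

from: x=3 y=1 heading=right
[1] after back(3): x=3 y=1 heading=right
[2] after turn(left): x=3 y=1 heading=up
[3] after face(W): x=3 y=1 heading=left
[4] after turn(left): x=3 y=1 heading=down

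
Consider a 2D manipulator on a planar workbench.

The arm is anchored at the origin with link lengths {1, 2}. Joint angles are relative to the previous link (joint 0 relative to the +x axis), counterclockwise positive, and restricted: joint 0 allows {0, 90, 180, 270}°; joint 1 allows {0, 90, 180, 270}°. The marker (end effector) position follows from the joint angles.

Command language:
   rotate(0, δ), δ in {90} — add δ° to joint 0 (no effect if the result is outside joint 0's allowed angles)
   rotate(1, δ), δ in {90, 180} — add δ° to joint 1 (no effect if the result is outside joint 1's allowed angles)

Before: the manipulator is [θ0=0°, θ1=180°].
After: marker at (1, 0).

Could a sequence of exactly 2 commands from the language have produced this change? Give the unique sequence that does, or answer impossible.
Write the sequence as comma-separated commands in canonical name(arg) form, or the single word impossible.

t0: [θ0=0°, θ1=180°]
1. rotate(0, 90) → [θ0=90°, θ1=180°]
2. rotate(0, 90) → [θ0=180°, θ1=180°]
uniquely the one of 9 2-step routes that fits.

rotate(0, 90), rotate(0, 90)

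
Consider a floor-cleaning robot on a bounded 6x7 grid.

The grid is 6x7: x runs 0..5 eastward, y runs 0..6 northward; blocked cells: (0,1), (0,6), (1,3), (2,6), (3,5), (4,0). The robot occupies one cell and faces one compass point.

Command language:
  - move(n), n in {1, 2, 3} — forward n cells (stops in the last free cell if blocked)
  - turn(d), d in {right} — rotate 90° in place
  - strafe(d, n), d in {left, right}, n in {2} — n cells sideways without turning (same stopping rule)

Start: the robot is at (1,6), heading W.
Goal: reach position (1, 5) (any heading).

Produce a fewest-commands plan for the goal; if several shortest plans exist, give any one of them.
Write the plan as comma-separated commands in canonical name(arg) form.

strafe(left, 2), turn(right), move(1)

start: at (1,6), heading W
1. strafe(left, 2) → at (1,4), heading W
2. turn(right) → at (1,4), heading N
3. move(1) → at (1,5), heading N
shorter routes all fall short; 3 is best.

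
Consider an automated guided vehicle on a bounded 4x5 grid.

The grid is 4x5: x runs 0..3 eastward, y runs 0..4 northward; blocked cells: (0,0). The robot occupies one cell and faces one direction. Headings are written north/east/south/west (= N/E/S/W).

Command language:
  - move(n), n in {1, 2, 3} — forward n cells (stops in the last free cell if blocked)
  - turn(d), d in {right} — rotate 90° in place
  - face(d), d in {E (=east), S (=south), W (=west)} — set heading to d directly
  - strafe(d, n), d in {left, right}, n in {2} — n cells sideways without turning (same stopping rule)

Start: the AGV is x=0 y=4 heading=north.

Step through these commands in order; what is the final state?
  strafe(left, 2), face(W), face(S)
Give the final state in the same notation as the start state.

initial: x=0 y=4 heading=north
[1] after strafe(left, 2): x=0 y=4 heading=north
[2] after face(W): x=0 y=4 heading=west
[3] after face(S): x=0 y=4 heading=south

x=0 y=4 heading=south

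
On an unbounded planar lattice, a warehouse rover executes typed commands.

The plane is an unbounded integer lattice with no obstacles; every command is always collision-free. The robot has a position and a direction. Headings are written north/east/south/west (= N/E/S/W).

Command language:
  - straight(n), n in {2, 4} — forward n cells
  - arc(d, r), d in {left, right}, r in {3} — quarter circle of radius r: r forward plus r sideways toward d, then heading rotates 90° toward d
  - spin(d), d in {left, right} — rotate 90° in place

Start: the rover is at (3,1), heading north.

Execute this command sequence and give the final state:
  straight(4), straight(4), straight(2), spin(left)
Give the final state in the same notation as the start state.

at (3,11), heading west

t0: at (3,1), heading north
step 1 (straight(4)): at (3,5), heading north
step 2 (straight(4)): at (3,9), heading north
step 3 (straight(2)): at (3,11), heading north
step 4 (spin(left)): at (3,11), heading west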